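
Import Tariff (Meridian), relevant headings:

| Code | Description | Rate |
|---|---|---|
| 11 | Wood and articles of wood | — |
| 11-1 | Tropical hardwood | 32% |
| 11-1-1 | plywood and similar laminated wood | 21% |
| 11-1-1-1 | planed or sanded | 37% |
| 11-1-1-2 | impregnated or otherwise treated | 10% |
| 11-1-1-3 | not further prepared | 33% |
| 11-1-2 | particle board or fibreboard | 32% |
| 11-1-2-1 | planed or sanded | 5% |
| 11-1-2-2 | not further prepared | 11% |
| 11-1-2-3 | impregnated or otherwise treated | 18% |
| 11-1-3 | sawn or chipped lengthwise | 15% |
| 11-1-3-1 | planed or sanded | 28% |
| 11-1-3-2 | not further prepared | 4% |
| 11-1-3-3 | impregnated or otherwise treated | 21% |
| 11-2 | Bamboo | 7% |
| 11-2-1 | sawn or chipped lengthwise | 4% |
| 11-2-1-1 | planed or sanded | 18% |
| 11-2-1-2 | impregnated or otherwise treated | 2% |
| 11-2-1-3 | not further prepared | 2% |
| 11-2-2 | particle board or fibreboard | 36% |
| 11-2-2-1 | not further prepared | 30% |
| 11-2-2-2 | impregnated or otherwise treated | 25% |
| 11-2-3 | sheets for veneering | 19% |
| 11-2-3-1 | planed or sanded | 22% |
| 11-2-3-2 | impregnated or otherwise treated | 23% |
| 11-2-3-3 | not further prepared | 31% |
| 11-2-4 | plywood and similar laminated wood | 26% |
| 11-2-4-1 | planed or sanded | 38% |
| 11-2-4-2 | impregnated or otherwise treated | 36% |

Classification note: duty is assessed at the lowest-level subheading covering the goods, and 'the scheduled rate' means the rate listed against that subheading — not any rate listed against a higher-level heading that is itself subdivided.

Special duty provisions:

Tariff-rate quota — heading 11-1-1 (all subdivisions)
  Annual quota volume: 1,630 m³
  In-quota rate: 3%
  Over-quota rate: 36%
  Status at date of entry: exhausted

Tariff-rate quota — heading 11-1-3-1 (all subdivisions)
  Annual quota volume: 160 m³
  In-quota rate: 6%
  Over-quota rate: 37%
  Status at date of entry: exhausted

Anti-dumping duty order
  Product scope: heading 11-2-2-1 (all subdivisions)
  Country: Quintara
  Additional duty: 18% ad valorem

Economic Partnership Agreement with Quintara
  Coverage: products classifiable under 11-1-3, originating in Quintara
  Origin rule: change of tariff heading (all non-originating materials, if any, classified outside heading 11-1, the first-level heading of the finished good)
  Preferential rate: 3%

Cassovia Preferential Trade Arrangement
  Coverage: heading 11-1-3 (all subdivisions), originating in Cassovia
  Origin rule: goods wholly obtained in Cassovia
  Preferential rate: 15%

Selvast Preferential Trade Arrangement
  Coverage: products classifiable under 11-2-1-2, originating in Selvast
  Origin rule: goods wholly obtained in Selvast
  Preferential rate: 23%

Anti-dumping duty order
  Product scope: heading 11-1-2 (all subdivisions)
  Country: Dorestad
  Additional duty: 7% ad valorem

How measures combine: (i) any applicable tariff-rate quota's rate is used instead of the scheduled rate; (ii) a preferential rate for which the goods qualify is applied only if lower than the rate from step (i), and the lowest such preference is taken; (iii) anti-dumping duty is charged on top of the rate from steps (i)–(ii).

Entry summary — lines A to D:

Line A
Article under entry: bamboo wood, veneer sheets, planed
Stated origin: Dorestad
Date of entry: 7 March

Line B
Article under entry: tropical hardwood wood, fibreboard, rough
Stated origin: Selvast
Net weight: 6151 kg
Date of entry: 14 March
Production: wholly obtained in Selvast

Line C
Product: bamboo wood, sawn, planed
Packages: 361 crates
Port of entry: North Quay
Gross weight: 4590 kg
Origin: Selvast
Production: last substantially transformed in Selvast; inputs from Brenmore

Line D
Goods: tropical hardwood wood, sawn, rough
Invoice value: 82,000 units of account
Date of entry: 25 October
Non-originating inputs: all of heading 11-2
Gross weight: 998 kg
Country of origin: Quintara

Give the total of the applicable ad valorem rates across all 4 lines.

54%

Line A: bamboo → 11-2; veneer sheets → 11-2-3; planed → 11-2-3-1. Scheduled 22%. No special measure applies. → 22%.
Line B: tropical hardwood → 11-1; fibreboard → 11-1-2; rough → 11-1-2-2. Scheduled 11%. Selvast agreement on 11-2-1-2: 11-1-2-2 not covered. → 11%.
Line C: bamboo → 11-2; sawn → 11-2-1; planed → 11-2-1-1. Scheduled 18%. Selvast agreement on 11-2-1-2: 11-2-1-1 not covered. → 18%.
Line D: tropical hardwood → 11-1; sawn → 11-1-3; rough → 11-1-3-2. Scheduled 4%. Quintara agreement on 11-1-3: CTH met → 3% available; preferential 3%. → 3%.
Sum: 22% + 11% + 18% + 3% = 54%.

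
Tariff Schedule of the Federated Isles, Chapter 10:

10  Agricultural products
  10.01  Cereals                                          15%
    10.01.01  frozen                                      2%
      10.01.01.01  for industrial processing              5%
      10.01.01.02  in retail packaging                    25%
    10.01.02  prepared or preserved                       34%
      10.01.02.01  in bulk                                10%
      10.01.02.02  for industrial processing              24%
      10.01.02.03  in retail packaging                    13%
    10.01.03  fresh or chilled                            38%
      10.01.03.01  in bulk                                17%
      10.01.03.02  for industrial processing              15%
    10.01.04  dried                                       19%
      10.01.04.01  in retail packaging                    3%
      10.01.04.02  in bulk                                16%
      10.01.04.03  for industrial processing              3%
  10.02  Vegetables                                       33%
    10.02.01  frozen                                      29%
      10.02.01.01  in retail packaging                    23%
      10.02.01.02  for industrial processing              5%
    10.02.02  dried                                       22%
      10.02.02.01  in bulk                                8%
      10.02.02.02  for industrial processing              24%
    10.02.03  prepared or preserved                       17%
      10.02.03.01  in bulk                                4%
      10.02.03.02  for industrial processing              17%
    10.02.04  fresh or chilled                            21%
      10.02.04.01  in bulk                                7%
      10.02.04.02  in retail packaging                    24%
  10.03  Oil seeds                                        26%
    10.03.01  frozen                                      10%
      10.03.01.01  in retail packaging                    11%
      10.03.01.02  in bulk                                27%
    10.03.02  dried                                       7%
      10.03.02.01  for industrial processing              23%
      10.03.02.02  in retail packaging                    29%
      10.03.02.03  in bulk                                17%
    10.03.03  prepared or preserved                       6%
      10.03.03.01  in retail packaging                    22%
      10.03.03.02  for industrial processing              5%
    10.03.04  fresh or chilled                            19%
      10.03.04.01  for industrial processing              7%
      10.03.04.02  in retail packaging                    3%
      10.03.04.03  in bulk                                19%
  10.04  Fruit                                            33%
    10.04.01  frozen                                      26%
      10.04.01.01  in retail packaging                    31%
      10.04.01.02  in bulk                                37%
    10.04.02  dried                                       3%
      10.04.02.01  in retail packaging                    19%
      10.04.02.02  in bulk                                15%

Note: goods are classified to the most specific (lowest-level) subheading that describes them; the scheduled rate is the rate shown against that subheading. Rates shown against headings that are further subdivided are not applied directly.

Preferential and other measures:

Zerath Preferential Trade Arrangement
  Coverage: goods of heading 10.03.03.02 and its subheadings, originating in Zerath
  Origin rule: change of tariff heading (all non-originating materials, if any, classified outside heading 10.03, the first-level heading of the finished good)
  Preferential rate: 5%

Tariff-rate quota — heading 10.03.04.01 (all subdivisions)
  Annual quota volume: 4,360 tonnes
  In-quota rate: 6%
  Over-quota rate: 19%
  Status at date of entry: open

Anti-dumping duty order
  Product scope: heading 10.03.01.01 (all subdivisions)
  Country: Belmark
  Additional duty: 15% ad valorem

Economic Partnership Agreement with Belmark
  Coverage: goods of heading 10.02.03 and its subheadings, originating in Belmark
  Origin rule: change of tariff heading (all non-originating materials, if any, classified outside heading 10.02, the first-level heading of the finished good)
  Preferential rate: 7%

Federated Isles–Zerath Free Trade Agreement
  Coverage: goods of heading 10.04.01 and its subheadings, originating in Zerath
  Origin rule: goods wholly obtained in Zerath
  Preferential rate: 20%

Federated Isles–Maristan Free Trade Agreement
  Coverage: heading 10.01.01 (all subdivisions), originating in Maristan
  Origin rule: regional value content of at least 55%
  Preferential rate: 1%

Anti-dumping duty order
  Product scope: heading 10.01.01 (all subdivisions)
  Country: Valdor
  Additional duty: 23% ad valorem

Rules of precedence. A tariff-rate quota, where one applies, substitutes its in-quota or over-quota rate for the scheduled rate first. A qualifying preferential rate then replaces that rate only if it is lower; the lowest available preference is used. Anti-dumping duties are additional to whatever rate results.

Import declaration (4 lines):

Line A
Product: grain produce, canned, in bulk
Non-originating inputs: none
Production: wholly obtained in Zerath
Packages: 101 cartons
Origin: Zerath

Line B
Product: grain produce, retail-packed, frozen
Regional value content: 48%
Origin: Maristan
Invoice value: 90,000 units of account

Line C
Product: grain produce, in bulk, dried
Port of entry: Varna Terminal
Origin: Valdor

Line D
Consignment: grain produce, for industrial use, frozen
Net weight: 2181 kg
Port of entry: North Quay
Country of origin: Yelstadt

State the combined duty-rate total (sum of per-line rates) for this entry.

56%

Line A: grain → 10.01; canned → 10.01.02; in bulk → 10.01.02.01. Scheduled 10%. Zerath agreement on 10.03.03.02: 10.01.02.01 not covered; Zerath agreement on 10.04.01: 10.01.02.01 not covered. → 10%.
Line B: grain → 10.01; frozen → 10.01.01; retail-packed → 10.01.01.02. Scheduled 25%. Maristan agreement on 10.01.01: RVC < 55%. → 25%.
Line C: grain → 10.01; dried → 10.01.04; in bulk → 10.01.04.02. Scheduled 16%. No special measure applies. → 16%.
Line D: grain → 10.01; frozen → 10.01.01; for industrial use → 10.01.01.01. Scheduled 5%. No special measure applies. → 5%.
Sum: 10% + 25% + 16% + 5% = 56%.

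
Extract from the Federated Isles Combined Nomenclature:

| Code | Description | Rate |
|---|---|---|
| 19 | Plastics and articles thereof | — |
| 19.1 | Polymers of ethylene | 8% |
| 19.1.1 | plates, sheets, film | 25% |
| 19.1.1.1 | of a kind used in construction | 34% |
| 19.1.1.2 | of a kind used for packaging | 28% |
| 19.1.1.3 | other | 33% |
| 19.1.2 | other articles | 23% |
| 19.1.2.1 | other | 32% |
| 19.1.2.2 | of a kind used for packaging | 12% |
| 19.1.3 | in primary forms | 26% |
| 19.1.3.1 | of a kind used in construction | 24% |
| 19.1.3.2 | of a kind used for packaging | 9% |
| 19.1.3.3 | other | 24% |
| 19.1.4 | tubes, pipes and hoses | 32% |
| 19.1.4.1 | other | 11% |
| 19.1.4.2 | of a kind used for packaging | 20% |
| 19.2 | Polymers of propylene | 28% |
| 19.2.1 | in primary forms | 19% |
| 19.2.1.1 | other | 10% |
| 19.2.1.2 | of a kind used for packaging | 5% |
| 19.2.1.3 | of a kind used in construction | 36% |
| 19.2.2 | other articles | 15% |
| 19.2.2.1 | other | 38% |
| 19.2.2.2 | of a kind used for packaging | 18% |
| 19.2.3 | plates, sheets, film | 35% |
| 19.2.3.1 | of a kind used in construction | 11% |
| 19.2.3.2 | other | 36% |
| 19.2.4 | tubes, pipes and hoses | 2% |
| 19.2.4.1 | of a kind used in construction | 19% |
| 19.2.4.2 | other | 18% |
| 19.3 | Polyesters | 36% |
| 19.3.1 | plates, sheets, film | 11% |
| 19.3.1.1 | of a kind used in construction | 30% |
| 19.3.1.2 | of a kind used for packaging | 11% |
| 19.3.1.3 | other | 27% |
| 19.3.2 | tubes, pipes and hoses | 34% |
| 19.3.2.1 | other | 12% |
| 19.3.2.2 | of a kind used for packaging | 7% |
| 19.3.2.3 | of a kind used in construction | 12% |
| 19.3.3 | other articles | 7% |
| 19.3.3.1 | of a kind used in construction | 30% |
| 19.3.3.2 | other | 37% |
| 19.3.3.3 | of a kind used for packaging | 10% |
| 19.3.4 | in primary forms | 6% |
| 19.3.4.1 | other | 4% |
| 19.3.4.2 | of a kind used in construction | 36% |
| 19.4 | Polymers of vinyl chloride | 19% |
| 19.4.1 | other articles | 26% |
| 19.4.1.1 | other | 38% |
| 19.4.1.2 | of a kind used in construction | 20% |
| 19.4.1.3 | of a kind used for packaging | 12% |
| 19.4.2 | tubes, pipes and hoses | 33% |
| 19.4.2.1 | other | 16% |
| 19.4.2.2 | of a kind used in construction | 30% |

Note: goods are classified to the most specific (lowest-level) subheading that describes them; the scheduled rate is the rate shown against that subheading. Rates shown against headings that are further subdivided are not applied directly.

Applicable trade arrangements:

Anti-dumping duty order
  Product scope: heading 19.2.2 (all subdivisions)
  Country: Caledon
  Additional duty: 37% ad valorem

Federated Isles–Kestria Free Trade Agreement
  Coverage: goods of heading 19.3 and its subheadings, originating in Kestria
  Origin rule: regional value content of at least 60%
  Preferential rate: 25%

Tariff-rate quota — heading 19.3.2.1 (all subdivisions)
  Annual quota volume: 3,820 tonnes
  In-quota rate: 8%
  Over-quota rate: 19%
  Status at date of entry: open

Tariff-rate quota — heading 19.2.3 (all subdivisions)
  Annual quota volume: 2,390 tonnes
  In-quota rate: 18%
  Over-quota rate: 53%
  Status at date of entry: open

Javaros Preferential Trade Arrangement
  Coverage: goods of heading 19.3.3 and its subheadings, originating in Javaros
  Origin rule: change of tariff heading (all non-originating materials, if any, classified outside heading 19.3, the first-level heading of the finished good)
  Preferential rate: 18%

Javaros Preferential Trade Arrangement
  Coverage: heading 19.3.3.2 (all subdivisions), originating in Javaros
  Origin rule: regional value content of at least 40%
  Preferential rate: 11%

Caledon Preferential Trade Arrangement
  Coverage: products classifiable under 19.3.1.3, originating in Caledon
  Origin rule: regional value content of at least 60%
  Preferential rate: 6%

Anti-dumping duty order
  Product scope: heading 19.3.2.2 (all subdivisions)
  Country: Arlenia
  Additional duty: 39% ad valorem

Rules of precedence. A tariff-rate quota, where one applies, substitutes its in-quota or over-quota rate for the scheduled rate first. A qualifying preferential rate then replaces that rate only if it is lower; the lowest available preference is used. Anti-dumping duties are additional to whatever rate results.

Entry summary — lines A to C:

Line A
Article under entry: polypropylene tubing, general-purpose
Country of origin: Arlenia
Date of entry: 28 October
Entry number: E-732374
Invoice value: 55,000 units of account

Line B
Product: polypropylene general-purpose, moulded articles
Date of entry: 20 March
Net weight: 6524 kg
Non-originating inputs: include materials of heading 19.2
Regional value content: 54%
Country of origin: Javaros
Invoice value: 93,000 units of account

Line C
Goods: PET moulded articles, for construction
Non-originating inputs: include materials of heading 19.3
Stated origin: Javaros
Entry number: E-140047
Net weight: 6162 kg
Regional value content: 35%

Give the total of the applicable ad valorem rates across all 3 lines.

86%

Line A: polypropylene → 19.2; tubing → 19.2.4; general-purpose → 19.2.4.2. Scheduled 18%. No special measure applies. → 18%.
Line B: polypropylene → 19.2; moulded articles → 19.2.2; general-purpose → 19.2.2.1. Scheduled 38%. Javaros agreement on 19.3.3: 19.2.2.1 not covered; Javaros agreement on 19.3.3.2: 19.2.2.1 not covered. → 38%.
Line C: PET → 19.3; moulded articles → 19.3.3; for construction → 19.3.3.1. Scheduled 30%. Javaros agreement on 19.3.3: CTH not met; Javaros agreement on 19.3.3.2: 19.3.3.1 not covered. → 30%.
Sum: 18% + 38% + 30% = 86%.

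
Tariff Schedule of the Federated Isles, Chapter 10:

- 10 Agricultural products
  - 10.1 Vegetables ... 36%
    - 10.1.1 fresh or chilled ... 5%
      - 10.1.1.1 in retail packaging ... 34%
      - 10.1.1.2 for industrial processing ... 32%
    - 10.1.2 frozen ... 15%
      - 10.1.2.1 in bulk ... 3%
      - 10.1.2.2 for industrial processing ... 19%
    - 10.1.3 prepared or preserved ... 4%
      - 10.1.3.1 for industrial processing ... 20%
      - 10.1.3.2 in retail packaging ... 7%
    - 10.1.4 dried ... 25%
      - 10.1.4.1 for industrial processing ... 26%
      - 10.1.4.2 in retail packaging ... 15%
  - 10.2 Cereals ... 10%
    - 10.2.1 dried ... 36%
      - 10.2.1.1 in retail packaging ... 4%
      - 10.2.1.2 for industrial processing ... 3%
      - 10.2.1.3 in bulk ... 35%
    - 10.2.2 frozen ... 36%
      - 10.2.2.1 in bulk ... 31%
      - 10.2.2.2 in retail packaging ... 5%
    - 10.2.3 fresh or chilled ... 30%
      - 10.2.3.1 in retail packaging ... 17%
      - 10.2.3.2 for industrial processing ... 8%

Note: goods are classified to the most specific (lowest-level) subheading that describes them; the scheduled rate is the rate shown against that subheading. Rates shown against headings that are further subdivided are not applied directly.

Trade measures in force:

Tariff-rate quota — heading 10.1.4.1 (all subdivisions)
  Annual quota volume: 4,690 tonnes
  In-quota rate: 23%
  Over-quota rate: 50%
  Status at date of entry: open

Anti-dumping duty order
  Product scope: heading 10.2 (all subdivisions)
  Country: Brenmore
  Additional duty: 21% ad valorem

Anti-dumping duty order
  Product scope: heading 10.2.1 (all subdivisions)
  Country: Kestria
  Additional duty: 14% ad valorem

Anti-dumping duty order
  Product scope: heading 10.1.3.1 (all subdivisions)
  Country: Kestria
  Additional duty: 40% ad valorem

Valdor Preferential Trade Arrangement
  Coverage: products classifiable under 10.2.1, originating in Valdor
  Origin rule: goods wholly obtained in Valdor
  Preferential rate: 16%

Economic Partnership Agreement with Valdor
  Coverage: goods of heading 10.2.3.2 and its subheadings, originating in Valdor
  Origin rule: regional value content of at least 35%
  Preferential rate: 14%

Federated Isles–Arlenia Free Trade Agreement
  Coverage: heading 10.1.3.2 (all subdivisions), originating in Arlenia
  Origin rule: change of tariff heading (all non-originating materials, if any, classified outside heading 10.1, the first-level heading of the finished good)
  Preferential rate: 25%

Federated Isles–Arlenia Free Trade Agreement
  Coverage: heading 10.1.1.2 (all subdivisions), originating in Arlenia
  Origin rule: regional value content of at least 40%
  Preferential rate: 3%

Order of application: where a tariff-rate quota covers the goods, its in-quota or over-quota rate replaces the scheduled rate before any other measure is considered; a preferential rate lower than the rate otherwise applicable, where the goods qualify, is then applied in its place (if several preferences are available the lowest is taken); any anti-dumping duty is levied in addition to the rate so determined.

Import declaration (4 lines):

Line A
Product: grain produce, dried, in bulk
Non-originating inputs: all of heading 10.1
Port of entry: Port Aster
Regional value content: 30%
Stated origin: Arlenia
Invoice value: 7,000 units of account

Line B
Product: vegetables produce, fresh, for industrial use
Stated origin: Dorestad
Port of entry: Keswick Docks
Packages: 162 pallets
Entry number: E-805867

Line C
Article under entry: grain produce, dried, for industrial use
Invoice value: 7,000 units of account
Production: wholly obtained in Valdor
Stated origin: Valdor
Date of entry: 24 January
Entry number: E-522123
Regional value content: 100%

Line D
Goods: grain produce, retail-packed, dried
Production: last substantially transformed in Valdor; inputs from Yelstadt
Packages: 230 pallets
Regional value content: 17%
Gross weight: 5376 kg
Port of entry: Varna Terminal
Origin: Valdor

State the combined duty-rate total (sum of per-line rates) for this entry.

74%

Line A: grain → 10.2; dried → 10.2.1; in bulk → 10.2.1.3. Scheduled 35%. Arlenia agreement on 10.1.3.2: 10.2.1.3 not covered; Arlenia agreement on 10.1.1.2: 10.2.1.3 not covered. → 35%.
Line B: vegetables → 10.1; fresh → 10.1.1; for industrial use → 10.1.1.2. Scheduled 32%. No special measure applies. → 32%.
Line C: grain → 10.2; dried → 10.2.1; for industrial use → 10.2.1.2. Scheduled 3%. Valdor agreement on 10.2.1: wholly obtained → 16% available; Valdor agreement on 10.2.3.2: 10.2.1.2 not covered; preference 16% not lower than 3% → no reduction. → 3%.
Line D: grain → 10.2; dried → 10.2.1; retail-packed → 10.2.1.1. Scheduled 4%. Valdor agreement on 10.2.1: not wholly obtained; Valdor agreement on 10.2.3.2: 10.2.1.1 not covered. → 4%.
Sum: 35% + 32% + 3% + 4% = 74%.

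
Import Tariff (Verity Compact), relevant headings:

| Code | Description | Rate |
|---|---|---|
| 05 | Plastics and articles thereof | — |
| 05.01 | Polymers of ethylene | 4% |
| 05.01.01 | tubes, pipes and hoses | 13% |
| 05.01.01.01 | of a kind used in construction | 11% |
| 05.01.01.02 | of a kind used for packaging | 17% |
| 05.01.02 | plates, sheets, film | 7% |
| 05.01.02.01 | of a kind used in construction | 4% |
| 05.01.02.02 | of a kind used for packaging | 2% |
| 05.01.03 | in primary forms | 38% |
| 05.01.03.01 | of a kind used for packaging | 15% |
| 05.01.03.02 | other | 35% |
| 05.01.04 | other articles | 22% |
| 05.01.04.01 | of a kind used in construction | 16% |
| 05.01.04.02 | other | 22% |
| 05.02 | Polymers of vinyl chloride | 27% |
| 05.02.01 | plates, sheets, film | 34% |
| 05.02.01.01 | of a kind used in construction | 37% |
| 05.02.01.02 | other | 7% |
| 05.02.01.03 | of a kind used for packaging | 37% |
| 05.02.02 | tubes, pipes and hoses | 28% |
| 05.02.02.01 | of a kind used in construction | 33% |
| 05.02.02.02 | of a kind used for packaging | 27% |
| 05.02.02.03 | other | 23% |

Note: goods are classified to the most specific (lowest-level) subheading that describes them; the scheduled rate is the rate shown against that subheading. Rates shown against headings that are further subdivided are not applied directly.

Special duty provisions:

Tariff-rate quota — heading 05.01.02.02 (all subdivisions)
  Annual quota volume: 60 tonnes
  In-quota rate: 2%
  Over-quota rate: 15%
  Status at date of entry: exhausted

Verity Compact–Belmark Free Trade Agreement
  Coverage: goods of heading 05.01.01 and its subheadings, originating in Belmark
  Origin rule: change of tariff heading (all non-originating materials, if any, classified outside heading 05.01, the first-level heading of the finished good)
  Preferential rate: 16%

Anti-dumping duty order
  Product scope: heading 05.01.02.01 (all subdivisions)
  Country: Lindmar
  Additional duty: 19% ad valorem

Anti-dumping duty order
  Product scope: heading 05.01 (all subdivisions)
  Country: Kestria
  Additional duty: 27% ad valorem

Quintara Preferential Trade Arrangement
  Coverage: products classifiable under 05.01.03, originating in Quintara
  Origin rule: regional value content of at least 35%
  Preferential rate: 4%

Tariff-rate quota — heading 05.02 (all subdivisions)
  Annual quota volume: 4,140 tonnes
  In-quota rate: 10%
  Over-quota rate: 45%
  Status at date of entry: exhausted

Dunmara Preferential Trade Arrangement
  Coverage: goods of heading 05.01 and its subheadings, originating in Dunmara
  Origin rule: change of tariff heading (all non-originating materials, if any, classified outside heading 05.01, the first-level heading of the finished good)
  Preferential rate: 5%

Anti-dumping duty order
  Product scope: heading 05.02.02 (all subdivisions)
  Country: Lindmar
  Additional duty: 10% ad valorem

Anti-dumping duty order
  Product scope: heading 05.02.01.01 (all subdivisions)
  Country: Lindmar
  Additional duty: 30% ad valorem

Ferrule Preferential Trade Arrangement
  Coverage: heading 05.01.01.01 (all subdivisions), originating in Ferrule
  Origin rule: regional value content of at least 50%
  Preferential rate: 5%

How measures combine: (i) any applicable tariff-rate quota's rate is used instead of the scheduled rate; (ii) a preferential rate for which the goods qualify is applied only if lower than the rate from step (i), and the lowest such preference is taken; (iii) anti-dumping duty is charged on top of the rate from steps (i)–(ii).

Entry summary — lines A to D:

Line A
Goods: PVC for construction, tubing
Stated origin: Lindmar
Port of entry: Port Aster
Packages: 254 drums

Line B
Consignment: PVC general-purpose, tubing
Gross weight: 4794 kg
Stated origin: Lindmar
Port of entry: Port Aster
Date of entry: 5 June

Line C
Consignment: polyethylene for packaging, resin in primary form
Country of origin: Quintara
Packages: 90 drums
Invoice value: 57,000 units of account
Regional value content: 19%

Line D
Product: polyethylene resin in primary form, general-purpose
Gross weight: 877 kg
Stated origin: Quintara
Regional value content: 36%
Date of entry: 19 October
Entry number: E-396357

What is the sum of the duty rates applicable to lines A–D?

Line A: PVC → 05.02; tubing → 05.02.02; for construction → 05.02.02.01. Scheduled 33%. quota on 05.02 exhausted → over-quota 45%; anti-dumping (Lindmar, 05.02.02): +10%; total 45% + 10% = 55%. → 55%.
Line B: PVC → 05.02; tubing → 05.02.02; general-purpose → 05.02.02.03. Scheduled 23%. quota on 05.02 exhausted → over-quota 45%; anti-dumping (Lindmar, 05.02.02): +10%; total 45% + 10% = 55%. → 55%.
Line C: polyethylene → 05.01; resin in primary form → 05.01.03; for packaging → 05.01.03.01. Scheduled 15%. Quintara agreement on 05.01.03: RVC < 35%. → 15%.
Line D: polyethylene → 05.01; resin in primary form → 05.01.03; general-purpose → 05.01.03.02. Scheduled 35%. Quintara agreement on 05.01.03: RVC ≥ 35% → 4% available; preferential 4%. → 4%.
Sum: 55% + 55% + 15% + 4% = 129%.

129%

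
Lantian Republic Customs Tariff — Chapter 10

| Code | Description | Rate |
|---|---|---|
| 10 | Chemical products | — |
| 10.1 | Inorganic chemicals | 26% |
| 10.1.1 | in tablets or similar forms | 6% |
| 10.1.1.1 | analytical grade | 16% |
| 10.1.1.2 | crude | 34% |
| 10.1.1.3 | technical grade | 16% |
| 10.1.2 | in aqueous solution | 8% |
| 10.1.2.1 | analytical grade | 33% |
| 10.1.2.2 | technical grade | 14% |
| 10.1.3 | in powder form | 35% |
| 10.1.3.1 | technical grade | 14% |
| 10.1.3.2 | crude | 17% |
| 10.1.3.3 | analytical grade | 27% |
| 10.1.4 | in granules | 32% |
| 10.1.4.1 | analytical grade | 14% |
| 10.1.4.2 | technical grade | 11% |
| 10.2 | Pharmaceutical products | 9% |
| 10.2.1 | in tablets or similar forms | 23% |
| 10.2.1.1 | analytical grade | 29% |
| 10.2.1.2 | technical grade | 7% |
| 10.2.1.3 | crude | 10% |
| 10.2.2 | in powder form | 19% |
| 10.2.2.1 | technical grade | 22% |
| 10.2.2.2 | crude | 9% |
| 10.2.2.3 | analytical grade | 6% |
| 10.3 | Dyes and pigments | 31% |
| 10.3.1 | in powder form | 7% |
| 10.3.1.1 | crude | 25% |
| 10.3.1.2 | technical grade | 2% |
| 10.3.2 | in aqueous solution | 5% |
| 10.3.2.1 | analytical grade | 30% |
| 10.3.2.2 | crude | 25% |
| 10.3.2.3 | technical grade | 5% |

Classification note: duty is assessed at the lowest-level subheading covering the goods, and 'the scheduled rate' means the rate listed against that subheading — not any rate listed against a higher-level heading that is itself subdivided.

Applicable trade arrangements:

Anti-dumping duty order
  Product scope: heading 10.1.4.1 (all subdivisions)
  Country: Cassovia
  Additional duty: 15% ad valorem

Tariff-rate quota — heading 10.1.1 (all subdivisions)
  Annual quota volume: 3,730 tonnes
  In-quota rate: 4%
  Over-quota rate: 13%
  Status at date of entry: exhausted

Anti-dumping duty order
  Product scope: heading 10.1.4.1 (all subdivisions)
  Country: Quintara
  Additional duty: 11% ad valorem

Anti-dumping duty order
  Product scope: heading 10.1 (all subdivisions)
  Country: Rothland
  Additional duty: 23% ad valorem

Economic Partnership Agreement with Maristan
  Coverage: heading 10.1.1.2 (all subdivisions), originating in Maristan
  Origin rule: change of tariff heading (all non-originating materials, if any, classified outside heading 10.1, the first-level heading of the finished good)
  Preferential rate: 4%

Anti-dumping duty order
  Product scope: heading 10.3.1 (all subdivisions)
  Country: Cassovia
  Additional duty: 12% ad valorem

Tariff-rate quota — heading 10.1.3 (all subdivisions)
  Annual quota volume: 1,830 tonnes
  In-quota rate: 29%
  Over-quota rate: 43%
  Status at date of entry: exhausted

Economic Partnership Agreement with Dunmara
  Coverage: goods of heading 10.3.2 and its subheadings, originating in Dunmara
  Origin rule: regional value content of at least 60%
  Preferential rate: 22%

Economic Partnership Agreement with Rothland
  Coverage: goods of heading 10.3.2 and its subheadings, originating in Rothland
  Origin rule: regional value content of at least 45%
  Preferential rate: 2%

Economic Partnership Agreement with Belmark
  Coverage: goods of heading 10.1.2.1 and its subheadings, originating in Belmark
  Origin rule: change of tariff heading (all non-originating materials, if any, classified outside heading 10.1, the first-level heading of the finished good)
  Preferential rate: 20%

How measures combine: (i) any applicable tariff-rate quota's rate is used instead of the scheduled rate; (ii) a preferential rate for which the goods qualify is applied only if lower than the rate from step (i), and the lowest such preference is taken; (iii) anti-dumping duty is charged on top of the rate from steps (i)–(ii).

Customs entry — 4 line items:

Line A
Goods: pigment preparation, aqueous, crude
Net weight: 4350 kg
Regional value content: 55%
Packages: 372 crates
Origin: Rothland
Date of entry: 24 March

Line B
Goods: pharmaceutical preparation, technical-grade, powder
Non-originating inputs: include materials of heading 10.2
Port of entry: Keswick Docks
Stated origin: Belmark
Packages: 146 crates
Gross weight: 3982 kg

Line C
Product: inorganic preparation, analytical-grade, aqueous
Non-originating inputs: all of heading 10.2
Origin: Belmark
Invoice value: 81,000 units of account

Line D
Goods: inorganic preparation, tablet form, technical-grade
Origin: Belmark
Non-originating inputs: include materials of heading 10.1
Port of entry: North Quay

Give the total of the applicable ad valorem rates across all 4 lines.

Line A: pigment → 10.3; aqueous → 10.3.2; crude → 10.3.2.2. Scheduled 25%. Rothland agreement on 10.3.2: RVC ≥ 45% → 2% available; preferential 2%. → 2%.
Line B: pharmaceutical → 10.2; powder → 10.2.2; technical-grade → 10.2.2.1. Scheduled 22%. Belmark agreement on 10.1.2.1: 10.2.2.1 not covered. → 22%.
Line C: inorganic → 10.1; aqueous → 10.1.2; analytical-grade → 10.1.2.1. Scheduled 33%. Belmark agreement on 10.1.2.1: CTH met → 20% available; preferential 20%. → 20%.
Line D: inorganic → 10.1; tablet form → 10.1.1; technical-grade → 10.1.1.3. Scheduled 16%. quota on 10.1.1 exhausted → over-quota 13%; Belmark agreement on 10.1.2.1: 10.1.1.3 not covered. → 13%.
Sum: 2% + 22% + 20% + 13% = 57%.

57%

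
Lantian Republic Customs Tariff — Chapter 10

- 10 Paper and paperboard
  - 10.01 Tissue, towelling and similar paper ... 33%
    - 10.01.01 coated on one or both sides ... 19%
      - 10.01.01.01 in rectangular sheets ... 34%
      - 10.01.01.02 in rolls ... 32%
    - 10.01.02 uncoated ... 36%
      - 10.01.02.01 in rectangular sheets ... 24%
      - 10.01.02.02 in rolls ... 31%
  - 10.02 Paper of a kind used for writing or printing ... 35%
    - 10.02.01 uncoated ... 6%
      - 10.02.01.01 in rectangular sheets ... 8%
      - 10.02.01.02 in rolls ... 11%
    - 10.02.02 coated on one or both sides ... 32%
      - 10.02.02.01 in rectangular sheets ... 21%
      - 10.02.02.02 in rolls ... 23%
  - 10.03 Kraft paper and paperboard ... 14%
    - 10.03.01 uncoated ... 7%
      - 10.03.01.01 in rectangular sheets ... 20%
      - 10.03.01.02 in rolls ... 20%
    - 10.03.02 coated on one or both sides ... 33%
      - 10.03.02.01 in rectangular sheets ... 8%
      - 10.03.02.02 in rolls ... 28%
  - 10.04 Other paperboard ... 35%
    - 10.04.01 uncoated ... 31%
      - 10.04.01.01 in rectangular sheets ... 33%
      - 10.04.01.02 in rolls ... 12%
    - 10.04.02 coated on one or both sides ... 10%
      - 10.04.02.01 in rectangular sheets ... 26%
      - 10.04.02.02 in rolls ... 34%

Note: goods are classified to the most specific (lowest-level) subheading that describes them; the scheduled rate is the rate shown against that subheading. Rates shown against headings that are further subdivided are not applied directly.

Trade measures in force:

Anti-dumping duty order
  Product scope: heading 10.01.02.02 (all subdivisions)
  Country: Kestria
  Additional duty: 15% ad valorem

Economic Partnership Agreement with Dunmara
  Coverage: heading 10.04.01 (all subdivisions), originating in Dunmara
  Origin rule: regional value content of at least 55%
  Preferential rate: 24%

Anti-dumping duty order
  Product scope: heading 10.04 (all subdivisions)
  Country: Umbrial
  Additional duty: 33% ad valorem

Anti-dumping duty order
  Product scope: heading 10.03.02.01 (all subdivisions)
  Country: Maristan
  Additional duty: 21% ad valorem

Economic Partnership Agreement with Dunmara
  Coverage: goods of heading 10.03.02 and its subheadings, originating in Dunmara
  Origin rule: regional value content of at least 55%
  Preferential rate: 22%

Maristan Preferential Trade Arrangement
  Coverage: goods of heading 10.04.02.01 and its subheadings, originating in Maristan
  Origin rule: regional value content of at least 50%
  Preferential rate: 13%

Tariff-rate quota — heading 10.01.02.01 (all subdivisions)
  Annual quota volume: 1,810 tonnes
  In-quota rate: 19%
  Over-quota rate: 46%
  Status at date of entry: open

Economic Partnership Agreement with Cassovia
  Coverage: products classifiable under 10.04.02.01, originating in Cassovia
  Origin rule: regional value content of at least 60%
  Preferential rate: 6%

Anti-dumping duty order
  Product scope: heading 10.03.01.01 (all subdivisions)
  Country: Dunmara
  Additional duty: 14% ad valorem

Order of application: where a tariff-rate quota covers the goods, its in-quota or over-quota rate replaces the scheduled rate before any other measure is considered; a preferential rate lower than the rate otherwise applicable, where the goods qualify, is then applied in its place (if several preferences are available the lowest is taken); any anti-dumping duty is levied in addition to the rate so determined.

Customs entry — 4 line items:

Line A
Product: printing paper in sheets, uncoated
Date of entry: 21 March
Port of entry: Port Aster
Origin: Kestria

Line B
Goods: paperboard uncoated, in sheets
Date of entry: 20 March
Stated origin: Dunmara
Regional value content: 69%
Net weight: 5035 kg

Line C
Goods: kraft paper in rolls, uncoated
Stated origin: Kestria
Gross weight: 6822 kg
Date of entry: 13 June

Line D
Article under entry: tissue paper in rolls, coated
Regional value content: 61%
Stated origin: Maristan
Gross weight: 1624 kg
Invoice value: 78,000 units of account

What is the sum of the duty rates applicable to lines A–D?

Line A: printing paper → 10.02; uncoated → 10.02.01; in sheets → 10.02.01.01. Scheduled 8%. No special measure applies. → 8%.
Line B: paperboard → 10.04; uncoated → 10.04.01; in sheets → 10.04.01.01. Scheduled 33%. Dunmara agreement on 10.04.01: RVC ≥ 55% → 24% available; Dunmara agreement on 10.03.02: 10.04.01.01 not covered; preferential 24%. → 24%.
Line C: kraft paper → 10.03; uncoated → 10.03.01; in rolls → 10.03.01.02. Scheduled 20%. No special measure applies. → 20%.
Line D: tissue paper → 10.01; coated → 10.01.01; in rolls → 10.01.01.02. Scheduled 32%. Maristan agreement on 10.04.02.01: 10.01.01.02 not covered. → 32%.
Sum: 8% + 24% + 20% + 32% = 84%.

84%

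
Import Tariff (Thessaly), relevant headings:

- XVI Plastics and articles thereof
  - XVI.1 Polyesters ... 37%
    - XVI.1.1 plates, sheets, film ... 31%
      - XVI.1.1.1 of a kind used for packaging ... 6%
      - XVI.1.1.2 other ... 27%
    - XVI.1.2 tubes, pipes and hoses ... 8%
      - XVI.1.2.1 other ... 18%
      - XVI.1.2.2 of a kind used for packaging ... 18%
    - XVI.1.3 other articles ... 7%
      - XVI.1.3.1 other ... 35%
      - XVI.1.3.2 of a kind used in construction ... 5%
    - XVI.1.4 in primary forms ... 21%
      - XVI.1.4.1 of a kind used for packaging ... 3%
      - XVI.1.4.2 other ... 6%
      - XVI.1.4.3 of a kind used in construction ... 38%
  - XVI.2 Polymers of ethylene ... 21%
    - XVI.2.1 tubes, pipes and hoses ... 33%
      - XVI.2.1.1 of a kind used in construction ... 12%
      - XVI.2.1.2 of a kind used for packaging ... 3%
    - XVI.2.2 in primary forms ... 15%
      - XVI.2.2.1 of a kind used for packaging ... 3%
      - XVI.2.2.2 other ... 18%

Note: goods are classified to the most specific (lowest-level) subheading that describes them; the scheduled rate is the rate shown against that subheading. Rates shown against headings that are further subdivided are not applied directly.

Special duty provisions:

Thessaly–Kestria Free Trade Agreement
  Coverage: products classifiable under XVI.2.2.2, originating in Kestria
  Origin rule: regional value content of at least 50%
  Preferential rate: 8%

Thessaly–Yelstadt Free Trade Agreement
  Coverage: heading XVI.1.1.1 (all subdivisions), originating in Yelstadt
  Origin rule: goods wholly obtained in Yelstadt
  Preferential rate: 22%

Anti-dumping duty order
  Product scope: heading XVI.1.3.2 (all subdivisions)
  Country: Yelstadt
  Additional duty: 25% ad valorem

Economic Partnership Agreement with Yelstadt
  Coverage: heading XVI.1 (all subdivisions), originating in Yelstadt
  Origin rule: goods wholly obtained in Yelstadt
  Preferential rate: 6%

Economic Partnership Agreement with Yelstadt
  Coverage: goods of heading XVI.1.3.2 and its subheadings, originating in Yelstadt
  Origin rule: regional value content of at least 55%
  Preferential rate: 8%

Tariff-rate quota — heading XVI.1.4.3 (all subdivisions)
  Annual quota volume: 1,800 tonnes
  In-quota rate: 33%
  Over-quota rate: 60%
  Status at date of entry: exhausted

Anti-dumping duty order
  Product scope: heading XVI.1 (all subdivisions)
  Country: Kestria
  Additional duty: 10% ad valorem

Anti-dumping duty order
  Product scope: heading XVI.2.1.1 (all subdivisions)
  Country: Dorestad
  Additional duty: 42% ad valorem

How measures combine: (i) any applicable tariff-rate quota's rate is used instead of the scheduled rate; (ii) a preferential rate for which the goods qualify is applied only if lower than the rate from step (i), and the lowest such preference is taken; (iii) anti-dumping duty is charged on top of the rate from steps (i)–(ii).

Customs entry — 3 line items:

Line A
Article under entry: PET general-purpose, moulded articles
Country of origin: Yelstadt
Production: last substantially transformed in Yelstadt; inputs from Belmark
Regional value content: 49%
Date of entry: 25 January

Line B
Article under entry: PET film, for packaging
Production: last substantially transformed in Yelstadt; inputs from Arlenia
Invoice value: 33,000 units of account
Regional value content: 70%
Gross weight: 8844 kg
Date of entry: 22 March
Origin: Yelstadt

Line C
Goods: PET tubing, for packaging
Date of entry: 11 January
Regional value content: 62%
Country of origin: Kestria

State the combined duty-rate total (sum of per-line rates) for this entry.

Line A: PET → XVI.1; moulded articles → XVI.1.3; general-purpose → XVI.1.3.1. Scheduled 35%. Yelstadt agreement on XVI.1.1.1: XVI.1.3.1 not covered; Yelstadt agreement on XVI.1: not wholly obtained; Yelstadt agreement on XVI.1.3.2: XVI.1.3.1 not covered. → 35%.
Line B: PET → XVI.1; film → XVI.1.1; for packaging → XVI.1.1.1. Scheduled 6%. Yelstadt agreement on XVI.1.1.1: not wholly obtained; Yelstadt agreement on XVI.1: not wholly obtained; Yelstadt agreement on XVI.1.3.2: XVI.1.1.1 not covered. → 6%.
Line C: PET → XVI.1; tubing → XVI.1.2; for packaging → XVI.1.2.2. Scheduled 18%. Kestria agreement on XVI.2.2.2: XVI.1.2.2 not covered; anti-dumping (Kestria, XVI.1): +10%; total 18% + 10% = 28%. → 28%.
Sum: 35% + 6% + 28% = 69%.

69%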